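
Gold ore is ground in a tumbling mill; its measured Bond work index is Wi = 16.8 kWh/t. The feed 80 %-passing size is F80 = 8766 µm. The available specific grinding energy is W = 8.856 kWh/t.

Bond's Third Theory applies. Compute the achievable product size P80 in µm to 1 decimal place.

Bond:  W = 10 Wi (1/√P − 1/√F)
⇒ 1/√P80 = W/(10 Wi) + 1/√F80
  = 8.8560/(10·16.8) + 1/√8766 = 0.052714 + 0.010681 = 0.063395
P80 = (1/0.063395)² = 15.7741² = 248.82 µm

P80 = 248.8 µm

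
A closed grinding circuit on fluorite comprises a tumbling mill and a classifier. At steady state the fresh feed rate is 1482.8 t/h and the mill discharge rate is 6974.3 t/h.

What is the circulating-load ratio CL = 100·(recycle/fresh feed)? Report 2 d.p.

CL = 370.35 %

M = F + R at steady state, so:
R = M − F = 6974.3 − 1482.8 = 5491.5 t/h
CL = 100·R/F = 100·5491.5/1482.8 = 370.35 %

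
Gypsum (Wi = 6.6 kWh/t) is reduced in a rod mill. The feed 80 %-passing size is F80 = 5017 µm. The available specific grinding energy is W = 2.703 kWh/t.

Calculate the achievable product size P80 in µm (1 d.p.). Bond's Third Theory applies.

W = 10 Wi (P80^-0.5 − F80^-0.5)
P80^(−½) = W/(10 Wi) + F80^(−½)
  = 2.7030/(10·6.6) + 1/√5017 = 0.040955 + 0.014118 = 0.055073
P80 = (1/0.055073)² = 18.1578² = 329.71 µm

P80 = 329.7 µm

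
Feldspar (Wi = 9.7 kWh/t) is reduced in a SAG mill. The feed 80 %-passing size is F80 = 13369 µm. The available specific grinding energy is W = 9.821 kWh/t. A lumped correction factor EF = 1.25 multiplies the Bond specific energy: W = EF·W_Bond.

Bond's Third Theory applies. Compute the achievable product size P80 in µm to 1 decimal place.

P80 = 124.4 µm

Bond:  W = 10 Wi (1/√P − 1/√F)
W_Bond = W / EF = 9.821 / 1.25 = 7.8568 kWh/t
⇒ 1/√P80 = W_Bond/(10 Wi) + 1/√F80
  = 7.8568/(10·9.7) + 1/√13369 = 0.080998 + 0.008649 = 0.089647
P80 = (1/0.089647)² = 11.1549² = 124.43 µm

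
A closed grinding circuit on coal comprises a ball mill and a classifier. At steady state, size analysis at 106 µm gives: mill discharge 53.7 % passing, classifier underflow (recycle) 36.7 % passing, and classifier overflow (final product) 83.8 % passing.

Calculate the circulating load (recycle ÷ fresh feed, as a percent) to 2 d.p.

CL = 177.06 %

Classifier node, passing 106 µm:
(1+r)d = ru + o → r = (o−d)/(d−u)
r = (83.8 − 53.7)/(53.7 − 36.7) = 30.1/17.0 = 1.7706
CL = 100·r = 177.06 %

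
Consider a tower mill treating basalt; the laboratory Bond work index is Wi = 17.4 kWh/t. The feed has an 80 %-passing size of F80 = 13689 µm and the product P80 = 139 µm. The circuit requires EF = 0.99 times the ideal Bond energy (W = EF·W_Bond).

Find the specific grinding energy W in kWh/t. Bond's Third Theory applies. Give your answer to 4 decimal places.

W = 13.1386 kWh/t

W = 10 Wi (1/√P80 − 1/√F80)  [Bond]
1/√139 = 0.084819;  1/√13689 = 0.008547
W = 10·17.4·(0.084819 − 0.008547) = 13.2713 kWh/t
W_actual = 0.99 × 13.2713 = 13.1386 kWh/t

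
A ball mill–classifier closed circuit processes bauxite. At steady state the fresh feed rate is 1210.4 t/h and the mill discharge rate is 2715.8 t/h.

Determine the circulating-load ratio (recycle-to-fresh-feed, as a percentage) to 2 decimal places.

Discharge = new feed + return, hence
R = M − F = 2715.8 − 1210.4 = 1505.4 t/h
CL = 100·R/F = 100·1505.4/1210.4 = 124.37 %

CL = 124.37 %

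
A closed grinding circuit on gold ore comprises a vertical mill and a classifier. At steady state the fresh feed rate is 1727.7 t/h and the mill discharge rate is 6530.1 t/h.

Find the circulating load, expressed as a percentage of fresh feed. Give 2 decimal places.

Steady state: M = F + R.
R = M − F = 6530.1 − 1727.7 = 4802.4 t/h
CL = 100·R/F = 100·4802.4/1727.7 = 277.96 %

CL = 277.96 %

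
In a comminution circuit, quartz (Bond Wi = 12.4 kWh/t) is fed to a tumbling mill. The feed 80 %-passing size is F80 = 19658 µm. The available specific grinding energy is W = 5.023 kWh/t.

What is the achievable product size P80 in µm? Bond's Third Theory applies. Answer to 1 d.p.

W = 10 Wi / √P80 − 10 Wi / √F80
⇒ 1/√P80 = W/(10·Wi) + 1/√F80
  = 5.0230/(10·12.4) + 1/√19658 = 0.040508 + 0.007132 = 0.047640
P80 = (1/0.047640)² = 20.9906² = 440.61 µm

P80 = 440.6 µm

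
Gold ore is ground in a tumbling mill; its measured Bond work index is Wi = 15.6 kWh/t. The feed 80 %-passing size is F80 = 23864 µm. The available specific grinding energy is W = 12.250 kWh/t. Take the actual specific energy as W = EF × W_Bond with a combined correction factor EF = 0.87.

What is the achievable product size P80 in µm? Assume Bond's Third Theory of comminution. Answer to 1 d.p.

W = 10 Wi (1/√P80 − 1/√F80)  [Bond]
W_Bond = W / EF = 12.250 / 0.87 = 14.0805 kWh/t
⇒ 1/√P80 = W_Bond/(10·Wi) + 1/√F80
  = 14.0805/(10·15.6) + 1/√23864 = 0.090259 + 0.006473 = 0.096733
P80 = (1/0.096733)² = 10.3378² = 106.87 µm

P80 = 106.9 µm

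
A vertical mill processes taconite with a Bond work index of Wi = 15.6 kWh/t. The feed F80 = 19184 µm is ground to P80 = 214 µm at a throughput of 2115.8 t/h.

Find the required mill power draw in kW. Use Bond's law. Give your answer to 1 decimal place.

P = 20179.7 kW

W = 10 Wi (1/√P80 − 1/√F80)  [Bond]
W = 10·15.6·(1/√214 − 1/√19184) = 10·15.6·(0.061139) = 9.5376 kWh/t
P = W·T = 9.5376·2115.8 = 20179.7 kW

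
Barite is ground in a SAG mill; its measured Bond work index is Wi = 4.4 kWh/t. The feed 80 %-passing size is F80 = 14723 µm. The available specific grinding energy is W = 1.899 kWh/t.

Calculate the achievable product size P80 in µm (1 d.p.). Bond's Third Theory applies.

W = 10·Wi·(P80^(-½) − F80^(-½))
⇒ 1/√P80 = W/(10 Wi) + 1/√F80
  = 1.8990/(10·4.4) + 1/√14723 = 0.043159 + 0.008241 = 0.051401
P80 = (1/0.051401)² = 19.4551² = 378.50 µm

P80 = 378.5 µm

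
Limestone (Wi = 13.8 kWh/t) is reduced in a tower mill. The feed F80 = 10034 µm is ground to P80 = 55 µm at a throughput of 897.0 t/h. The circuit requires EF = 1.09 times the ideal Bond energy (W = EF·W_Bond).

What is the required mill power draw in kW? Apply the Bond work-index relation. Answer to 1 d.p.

W = 10 Wi (1/√P80 − 1/√F80)  [Bond]
W = 10·13.8·(1/√55 − 1/√10034) = 10·13.8·(0.124857) = 17.2303 kWh/t
W_actual = 1.09 × 17.2303 = 18.7810 kWh/t
Power = W × throughput = 18.7810 kWh/t × 897.0 t/h = 16846.5 kW

P = 16846.5 kW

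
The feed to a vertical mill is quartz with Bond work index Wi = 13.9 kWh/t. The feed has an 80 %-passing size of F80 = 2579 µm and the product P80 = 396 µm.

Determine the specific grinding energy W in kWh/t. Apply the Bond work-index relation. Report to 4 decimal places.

W = 10·Wi·(P80^(-½) − F80^(-½))
1/√396 = 0.050252;  1/√2579 = 0.019691
W = 10·13.9·(0.050252 − 0.019691) = 4.2479 kWh/t

W = 4.2479 kWh/t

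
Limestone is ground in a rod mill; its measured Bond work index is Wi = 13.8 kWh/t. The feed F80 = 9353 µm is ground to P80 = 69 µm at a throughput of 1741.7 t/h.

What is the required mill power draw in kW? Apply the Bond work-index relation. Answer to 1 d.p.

W = 10 Wi (P80^-0.5 − F80^-0.5)
W = 10·13.8·(1/√69 − 1/√9353) = 10·13.8·(0.110046) = 15.1863 kWh/t
Mill draw = 15.1863 × 1741.7 = 26450.0 kW

P = 26450.0 kW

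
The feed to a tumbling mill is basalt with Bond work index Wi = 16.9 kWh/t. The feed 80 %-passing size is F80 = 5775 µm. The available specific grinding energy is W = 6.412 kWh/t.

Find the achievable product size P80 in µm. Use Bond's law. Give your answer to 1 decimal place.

P80 = 383.0 µm

W_Bond = 10·Wi·(1/√P₈₀ − 1/√F₈₀)
⇒ 1/√P80 = W/(10 Wi) + 1/√F80
  = 6.4120/(10·16.9) + 1/√5775 = 0.037941 + 0.013159 = 0.051100
P80 = (1/0.051100)² = 19.5695² = 382.97 µm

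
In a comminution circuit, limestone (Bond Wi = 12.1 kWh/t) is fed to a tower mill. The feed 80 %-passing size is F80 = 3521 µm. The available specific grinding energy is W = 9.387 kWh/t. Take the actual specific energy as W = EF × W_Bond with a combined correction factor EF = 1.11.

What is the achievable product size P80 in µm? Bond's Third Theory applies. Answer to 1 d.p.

P80 = 132.9 µm

Bond:  W = 10 Wi (1/√P − 1/√F)
W_Bond = W / EF = 9.387 / 1.11 = 8.4568 kWh/t
1/√P80 = 1/√F80 + W_Bond/(10·Wi)
  = 8.4568/(10·12.1) + 1/√3521 = 0.069891 + 0.016853 = 0.086743
P80 = (1/0.086743)² = 11.5283² = 132.90 µm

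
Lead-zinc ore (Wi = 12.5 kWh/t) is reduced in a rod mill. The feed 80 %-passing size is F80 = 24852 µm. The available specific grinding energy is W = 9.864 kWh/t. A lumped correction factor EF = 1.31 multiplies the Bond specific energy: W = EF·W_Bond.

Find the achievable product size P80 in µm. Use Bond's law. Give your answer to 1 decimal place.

Bond:  W = 10 Wi (1/√P − 1/√F)
W_Bond = W / EF = 9.864 / 1.31 = 7.5298 kWh/t
P80^-0.5 = F80^-0.5 + W_Bond/(10 Wi)
  = 7.5298/(10·12.5) + 1/√24852 = 0.060238 + 0.006343 = 0.066582
P80 = (1/0.066582)² = 15.0192² = 225.58 µm

P80 = 225.6 µm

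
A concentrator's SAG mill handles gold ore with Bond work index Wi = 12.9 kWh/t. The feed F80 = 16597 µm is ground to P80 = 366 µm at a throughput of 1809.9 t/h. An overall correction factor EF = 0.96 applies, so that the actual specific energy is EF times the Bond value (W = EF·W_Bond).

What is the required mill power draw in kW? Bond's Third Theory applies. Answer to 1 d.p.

Bond:  W = 10 Wi (1/√P − 1/√F)
W = 10·12.9·(1/√366 − 1/√16597) = 10·12.9·(0.044509) = 5.7416 kWh/t
Apply correction: 5.7416 × 0.96 = 5.5119 kWh/t
P_mill = W·ṁ = 5.5119·1809.9 = 9976.1 kW

P = 9976.1 kW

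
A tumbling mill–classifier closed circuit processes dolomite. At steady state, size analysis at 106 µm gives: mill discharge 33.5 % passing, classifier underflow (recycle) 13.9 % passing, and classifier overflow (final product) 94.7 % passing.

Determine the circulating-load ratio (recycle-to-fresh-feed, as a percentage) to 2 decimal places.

Balance %-passing 106 µm (r = R/F):
(1+r)·d = r·u + o ⇒ r = (o−d)/(d−u)
r = (94.7 − 33.5)/(33.5 − 13.9) = 61.2/19.6 = 3.1224
CL = 100·r = 312.24 %

CL = 312.24 %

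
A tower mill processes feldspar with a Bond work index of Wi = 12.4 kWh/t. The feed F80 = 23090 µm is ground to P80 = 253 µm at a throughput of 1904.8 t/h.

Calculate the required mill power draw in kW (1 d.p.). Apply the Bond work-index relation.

W = 10·Wi·(P80^(-½) − F80^(-½))
W = 10·12.4·(1/√253 − 1/√23090) = 10·12.4·(0.056289) = 6.9798 kWh/t
P_mill = W·ṁ = 6.9798·1904.8 = 13295.1 kW

P = 13295.1 kW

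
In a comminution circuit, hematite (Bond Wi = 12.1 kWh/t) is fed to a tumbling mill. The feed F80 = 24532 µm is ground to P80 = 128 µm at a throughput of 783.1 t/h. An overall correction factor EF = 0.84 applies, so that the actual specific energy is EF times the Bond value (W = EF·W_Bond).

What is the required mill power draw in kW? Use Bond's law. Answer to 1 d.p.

P = 6527.0 kW

Bond:  W = 10 Wi (1/√P − 1/√F)
W = 10·12.1·(1/√128 − 1/√24532) = 10·12.1·(0.082004) = 9.9225 kWh/t
Apply correction: 9.9225 × 0.84 = 8.3349 kWh/t
P_mill = W·ṁ = 8.3349·783.1 = 6527.0 kW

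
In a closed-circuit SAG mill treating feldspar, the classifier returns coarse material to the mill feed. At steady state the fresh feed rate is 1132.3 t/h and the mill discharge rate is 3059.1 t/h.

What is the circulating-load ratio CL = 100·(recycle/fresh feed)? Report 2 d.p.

CL = 170.17 %

Steady state: M = F + R.
R = M − F = 3059.1 − 1132.3 = 1926.8 t/h
CL = 100·R/F = 100·1926.8/1132.3 = 170.17 %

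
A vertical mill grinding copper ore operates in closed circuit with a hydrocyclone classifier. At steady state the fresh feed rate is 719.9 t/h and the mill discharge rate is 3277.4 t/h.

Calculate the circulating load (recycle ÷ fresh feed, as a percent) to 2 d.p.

M = F + R at steady state, so:
R = M − F = 3277.4 − 719.9 = 2557.5 t/h
CL = 100·R/F = 100·2557.5/719.9 = 355.26 %

CL = 355.26 %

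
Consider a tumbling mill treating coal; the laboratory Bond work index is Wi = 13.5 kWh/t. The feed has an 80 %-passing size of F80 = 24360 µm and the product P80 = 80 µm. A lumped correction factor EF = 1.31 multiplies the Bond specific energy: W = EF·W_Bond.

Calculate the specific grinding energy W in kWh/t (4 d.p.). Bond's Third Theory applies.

W = 18.6393 kWh/t

Bond:  W = 10 Wi (1/√P − 1/√F)
1/√80 = 0.111803;  1/√24360 = 0.006407
W = 10·13.5·(0.111803 − 0.006407) = 14.2285 kWh/t
With EF = 1.31: W = 14.2285·1.31 = 18.6393 kWh/t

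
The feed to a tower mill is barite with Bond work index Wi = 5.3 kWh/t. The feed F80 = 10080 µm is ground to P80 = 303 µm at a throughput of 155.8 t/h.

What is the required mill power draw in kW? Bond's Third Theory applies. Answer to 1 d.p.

Bond: W = 10·Wi·(1/√P80 − 1/√F80)
W = 10·5.3·(1/√303 − 1/√10080) = 10·5.3·(0.047488) = 2.5169 kWh/t
P_mill = W·ṁ = 2.5169·155.8 = 392.1 kW

P = 392.1 kW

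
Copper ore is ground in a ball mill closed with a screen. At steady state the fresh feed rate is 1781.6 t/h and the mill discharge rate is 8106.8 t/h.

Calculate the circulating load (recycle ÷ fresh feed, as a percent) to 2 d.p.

CL = 355.03 %

Mill node: discharge = fresh + recycle.
R = M − F = 8106.8 − 1781.6 = 6325.2 t/h
CL = 100·R/F = 100·6325.2/1781.6 = 355.03 %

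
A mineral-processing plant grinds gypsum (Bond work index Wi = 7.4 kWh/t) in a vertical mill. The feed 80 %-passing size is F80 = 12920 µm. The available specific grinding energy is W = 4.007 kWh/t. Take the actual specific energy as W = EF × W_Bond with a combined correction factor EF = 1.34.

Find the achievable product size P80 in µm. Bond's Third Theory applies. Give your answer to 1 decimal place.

W = 10 Wi / √P80 − 10 Wi / √F80
W_Bond = W / EF = 4.007 / 1.34 = 2.9903 kWh/t
P80^-0.5 = F80^-0.5 + W_Bond/(10 Wi)
  = 2.9903/(10·7.4) + 1/√12920 = 0.040409 + 0.008798 = 0.049207
P80 = (1/0.049207)² = 20.3223² = 412.99 µm

P80 = 413.0 µm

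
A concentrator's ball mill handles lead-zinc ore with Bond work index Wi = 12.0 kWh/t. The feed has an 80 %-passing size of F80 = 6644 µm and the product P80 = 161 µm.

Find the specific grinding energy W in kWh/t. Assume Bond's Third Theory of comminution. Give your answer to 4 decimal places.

W = 7.9851 kWh/t

W_Bond = 10·Wi·(1/√P₈₀ − 1/√F₈₀)
1/√161 = 0.078811;  1/√6644 = 0.012268
W = 10·12.0·(0.078811 − 0.012268) = 7.9851 kWh/t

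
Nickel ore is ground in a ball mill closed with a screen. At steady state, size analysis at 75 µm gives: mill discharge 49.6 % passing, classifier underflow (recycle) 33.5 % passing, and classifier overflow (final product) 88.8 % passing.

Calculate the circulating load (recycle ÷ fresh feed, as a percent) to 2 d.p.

CL = 243.48 %

Let r = R/F. Size balance at 75 µm:
Fd + Rd = Ru + Fo ⇒ R/F = (o−d)/(d−u)
r = (88.8 − 49.6)/(49.6 − 33.5) = 39.2/16.1 = 2.4348
CL = 100·r = 243.48 %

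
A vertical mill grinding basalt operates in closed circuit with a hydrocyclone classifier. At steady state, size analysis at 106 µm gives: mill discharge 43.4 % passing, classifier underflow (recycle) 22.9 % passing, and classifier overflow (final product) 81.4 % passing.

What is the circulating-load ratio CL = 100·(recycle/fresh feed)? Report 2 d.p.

Mass balance on the −106 µm fraction:
(1+r)·d = r·u + o ⇒ r = (o−d)/(d−u)
r = (81.4 − 43.4)/(43.4 − 22.9) = 38.0/20.5 = 1.8537
CL = 100·r = 185.37 %

CL = 185.37 %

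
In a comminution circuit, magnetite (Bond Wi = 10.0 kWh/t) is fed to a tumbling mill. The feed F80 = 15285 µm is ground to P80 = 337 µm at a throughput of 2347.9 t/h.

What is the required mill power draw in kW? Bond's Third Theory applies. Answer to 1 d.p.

P = 10890.7 kW

Bond: W = 10·Wi·(1/√P80 − 1/√F80)
W = 10·10.0·(1/√337 − 1/√15285) = 10·10.0·(0.046385) = 4.6385 kWh/t
Power = W × throughput = 4.6385 kWh/t × 2347.9 t/h = 10890.7 kW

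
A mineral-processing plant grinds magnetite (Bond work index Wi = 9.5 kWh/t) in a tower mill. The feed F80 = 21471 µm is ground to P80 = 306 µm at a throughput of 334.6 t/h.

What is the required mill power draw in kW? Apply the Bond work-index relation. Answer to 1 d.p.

W_Bond = 10·Wi·(1/√P₈₀ − 1/√F₈₀)
W = 10·9.5·(1/√306 − 1/√21471) = 10·9.5·(0.050342) = 4.7825 kWh/t
Mill draw = 4.7825 × 334.6 = 1600.2 kW

P = 1600.2 kW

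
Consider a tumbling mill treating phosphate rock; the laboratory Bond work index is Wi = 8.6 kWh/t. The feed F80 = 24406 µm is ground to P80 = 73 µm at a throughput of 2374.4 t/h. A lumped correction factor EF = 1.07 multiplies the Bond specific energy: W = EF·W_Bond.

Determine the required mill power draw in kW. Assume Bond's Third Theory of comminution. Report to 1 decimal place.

P = 24174.0 kW

Bond:  W = 10 Wi (1/√P − 1/√F)
W = 10·8.6·(1/√73 − 1/√24406) = 10·8.6·(0.110640) = 9.5150 kWh/t
Corrected W = EF·W_Bond = 1.07·9.5150 = 10.1811 kWh/t
P_mill = W·ṁ = 10.1811·2374.4 = 24174.0 kW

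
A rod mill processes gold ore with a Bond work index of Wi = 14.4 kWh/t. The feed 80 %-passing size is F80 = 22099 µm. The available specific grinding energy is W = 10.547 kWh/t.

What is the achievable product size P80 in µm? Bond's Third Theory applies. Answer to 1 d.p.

W = 10 Wi (P80^-0.5 − F80^-0.5)
⇒ 1/√P80 = W/(10 Wi) + 1/√F80
  = 10.5470/(10·14.4) + 1/√22099 = 0.073243 + 0.006727 = 0.079970
P80 = (1/0.079970)² = 12.5047² = 156.37 µm

P80 = 156.4 µm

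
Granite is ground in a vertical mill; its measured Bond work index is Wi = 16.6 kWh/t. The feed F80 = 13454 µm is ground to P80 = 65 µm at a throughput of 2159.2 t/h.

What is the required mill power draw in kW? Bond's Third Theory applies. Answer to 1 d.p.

W = 10 Wi (1/√P80 − 1/√F80)  [Bond]
W = 10·16.6·(1/√65 − 1/√13454) = 10·16.6·(0.115413) = 19.1586 kWh/t
Power = W × throughput = 19.1586 kWh/t × 2159.2 t/h = 41367.3 kW

P = 41367.3 kW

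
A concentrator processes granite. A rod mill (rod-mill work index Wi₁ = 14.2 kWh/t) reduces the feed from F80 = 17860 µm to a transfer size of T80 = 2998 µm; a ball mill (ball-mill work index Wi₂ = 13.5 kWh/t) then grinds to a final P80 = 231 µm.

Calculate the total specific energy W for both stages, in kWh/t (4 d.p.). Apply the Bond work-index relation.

W = 10 Wi / √P80 − 10 Wi / √F80
Stage 1 (17860→2998 µm, Wi₁=14.2): W₁ = 10·14.2·(0.018264 − 0.007483) = 1.5309 kWh/t
Stage 2 (2998→231 µm, Wi₂=13.5): W₂ = 10·13.5·(0.065795 − 0.018264) = 6.4168 kWh/t
W = W₁ + W₂ = 1.5309 + 6.4168 = 7.9476 kWh/t

W = 7.9476 kWh/t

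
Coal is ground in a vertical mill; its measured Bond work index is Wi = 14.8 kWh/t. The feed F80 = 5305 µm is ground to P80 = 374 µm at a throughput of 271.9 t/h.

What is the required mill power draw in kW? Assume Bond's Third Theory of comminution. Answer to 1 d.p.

W = 10 Wi (P80^-0.5 − F80^-0.5)
W = 10·14.8·(1/√374 − 1/√5305) = 10·14.8·(0.037979) = 5.6209 kWh/t
Mill draw = 5.6209 × 271.9 = 1528.3 kW

P = 1528.3 kW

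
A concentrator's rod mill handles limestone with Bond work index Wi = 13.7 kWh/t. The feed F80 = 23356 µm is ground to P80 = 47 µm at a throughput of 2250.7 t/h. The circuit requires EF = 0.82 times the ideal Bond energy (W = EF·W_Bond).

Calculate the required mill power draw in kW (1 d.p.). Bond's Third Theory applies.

W = 10·Wi·(P80^(-½) − F80^(-½))
W = 10·13.7·(1/√47 − 1/√23356) = 10·13.7·(0.139322) = 19.0871 kWh/t
Corrected W = EF·W_Bond = 0.82·19.0871 = 15.6514 kWh/t
Power = W × throughput = 15.6514 kWh/t × 2250.7 t/h = 35226.6 kW

P = 35226.6 kW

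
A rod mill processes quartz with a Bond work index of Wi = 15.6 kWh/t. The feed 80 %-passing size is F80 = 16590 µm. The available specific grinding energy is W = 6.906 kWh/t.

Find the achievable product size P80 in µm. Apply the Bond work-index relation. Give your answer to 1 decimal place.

Bond: W = 10·Wi·(1/√P80 − 1/√F80)
P80^-0.5 = F80^-0.5 + W/(10 Wi)
  = 6.9060/(10·15.6) + 1/√16590 = 0.044269 + 0.007764 = 0.052033
P80 = (1/0.052033)² = 19.2185² = 369.35 µm

P80 = 369.4 µm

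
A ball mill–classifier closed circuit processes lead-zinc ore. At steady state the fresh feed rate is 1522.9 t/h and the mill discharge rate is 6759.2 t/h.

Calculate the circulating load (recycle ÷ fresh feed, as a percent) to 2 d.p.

CL = 343.84 %

Mill node: discharge = fresh + recycle.
R = M − F = 6759.2 − 1522.9 = 5236.3 t/h
CL = 100·R/F = 100·5236.3/1522.9 = 343.84 %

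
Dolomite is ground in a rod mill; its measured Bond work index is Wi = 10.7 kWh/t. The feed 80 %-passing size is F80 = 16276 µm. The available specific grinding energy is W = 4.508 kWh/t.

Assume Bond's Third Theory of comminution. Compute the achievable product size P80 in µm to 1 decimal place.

W = 10 Wi (1/√P80 − 1/√F80)  [Bond]
P80^-0.5 = F80^-0.5 + W/(10 Wi)
  = 4.5080/(10·10.7) + 1/√16276 = 0.042131 + 0.007838 = 0.049969
P80 = (1/0.049969)² = 20.0123² = 400.49 µm

P80 = 400.5 µm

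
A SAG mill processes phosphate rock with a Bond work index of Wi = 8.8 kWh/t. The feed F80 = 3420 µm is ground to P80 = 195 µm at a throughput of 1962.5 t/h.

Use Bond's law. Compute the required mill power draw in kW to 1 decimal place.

P = 9414.2 kW

W = 10 Wi / √P80 − 10 Wi / √F80
W = 10·8.8·(1/√195 − 1/√3420) = 10·8.8·(0.054512) = 4.7970 kWh/t
Mill draw = 4.7970 × 1962.5 = 9414.2 kW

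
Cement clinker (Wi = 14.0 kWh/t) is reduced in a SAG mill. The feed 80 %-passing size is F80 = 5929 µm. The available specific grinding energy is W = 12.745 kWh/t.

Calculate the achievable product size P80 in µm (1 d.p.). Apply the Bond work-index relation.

W = 10·Wi·(P80^(-½) − F80^(-½))
P80^(−½) = W/(10 Wi) + F80^(−½)
  = 12.7450/(10·14.0) + 1/√5929 = 0.091036 + 0.012987 = 0.104023
P80 = (1/0.104023)² = 9.6133² = 92.42 µm

P80 = 92.4 µm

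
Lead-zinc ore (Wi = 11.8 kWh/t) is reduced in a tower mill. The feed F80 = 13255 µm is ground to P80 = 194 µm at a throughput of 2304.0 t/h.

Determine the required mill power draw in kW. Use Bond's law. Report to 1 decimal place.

W = 10 Wi / √P80 − 10 Wi / √F80
W = 10·11.8·(1/√194 − 1/√13255) = 10·11.8·(0.063110) = 7.4470 kWh/t
Mill draw = 7.4470 × 2304.0 = 17157.8 kW

P = 17157.8 kW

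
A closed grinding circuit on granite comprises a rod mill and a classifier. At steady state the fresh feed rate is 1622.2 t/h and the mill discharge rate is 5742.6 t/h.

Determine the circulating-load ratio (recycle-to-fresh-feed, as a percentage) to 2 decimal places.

Steady state: M = F + R.
R = M − F = 5742.6 − 1622.2 = 4120.4 t/h
CL = 100·R/F = 100·4120.4/1622.2 = 254.00 %

CL = 254.00 %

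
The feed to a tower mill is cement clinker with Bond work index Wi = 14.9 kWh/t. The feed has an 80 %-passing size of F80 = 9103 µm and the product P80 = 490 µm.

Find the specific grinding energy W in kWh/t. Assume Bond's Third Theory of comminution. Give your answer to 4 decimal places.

W = 5.1694 kWh/t

Bond: W = 10·Wi·(1/√P80 − 1/√F80)
1/√490 = 0.045175;  1/√9103 = 0.010481
W = 10·14.9·(0.045175 − 0.010481) = 5.1694 kWh/t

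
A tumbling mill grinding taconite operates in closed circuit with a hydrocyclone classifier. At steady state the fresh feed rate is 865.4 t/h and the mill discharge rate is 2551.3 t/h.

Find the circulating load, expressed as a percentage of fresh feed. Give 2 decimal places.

CL = 194.81 %

Steady state: M = F + R.
R = M − F = 2551.3 − 865.4 = 1685.9 t/h
CL = 100·R/F = 100·1685.9/865.4 = 194.81 %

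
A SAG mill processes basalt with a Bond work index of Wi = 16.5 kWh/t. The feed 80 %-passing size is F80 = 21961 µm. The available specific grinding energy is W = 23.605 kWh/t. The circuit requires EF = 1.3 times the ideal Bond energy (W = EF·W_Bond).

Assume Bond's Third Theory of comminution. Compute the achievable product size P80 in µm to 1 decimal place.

Bond: W = 10·Wi·(1/√P80 − 1/√F80)
W_Bond = W / EF = 23.605 / 1.3 = 18.1577 kWh/t
⇒ 1/√P80 = W_Bond/(10 Wi) + 1/√F80
  = 18.1577/(10·16.5) + 1/√21961 = 0.110047 + 0.006748 = 0.116795
P80 = (1/0.116795)² = 8.5620² = 73.31 µm

P80 = 73.3 µm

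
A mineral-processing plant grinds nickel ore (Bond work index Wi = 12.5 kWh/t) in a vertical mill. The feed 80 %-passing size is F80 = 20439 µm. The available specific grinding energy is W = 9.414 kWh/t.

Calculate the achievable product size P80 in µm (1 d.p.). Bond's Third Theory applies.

W_Bond = 10·Wi·(1/√P₈₀ − 1/√F₈₀)
⇒ 1/√P80 = W/(10·Wi) + 1/√F80
  = 9.4140/(10·12.5) + 1/√20439 = 0.075312 + 0.006995 = 0.082307
P80 = (1/0.082307)² = 12.1497² = 147.61 µm

P80 = 147.6 µm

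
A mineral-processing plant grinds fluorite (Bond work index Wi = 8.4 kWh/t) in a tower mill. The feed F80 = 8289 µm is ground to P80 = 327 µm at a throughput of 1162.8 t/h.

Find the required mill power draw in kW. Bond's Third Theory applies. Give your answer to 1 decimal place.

Bond:  W = 10 Wi (1/√P − 1/√F)
W = 10·8.4·(1/√327 − 1/√8289) = 10·8.4·(0.044316) = 3.7226 kWh/t
P = W·T = 3.7226·1162.8 = 4328.6 kW

P = 4328.6 kW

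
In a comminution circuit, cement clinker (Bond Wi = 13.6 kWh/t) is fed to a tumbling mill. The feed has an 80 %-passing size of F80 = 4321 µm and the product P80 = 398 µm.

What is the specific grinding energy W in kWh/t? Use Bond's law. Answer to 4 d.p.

W = 4.7481 kWh/t

Bond: W = 10·Wi·(1/√P80 − 1/√F80)
1/√398 = 0.050125;  1/√4321 = 0.015213
W = 10·13.6·(0.050125 − 0.015213) = 4.7481 kWh/t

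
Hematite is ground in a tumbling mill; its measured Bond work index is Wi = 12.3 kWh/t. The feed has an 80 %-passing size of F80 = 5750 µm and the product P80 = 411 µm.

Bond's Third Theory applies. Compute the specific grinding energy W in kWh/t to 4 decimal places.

W = 10·Wi·[P80^(−½) − F80^(−½)]
1/√411 = 0.049326;  1/√5750 = 0.013188
W = 10·12.3·(0.049326 − 0.013188) = 4.4451 kWh/t

W = 4.4451 kWh/t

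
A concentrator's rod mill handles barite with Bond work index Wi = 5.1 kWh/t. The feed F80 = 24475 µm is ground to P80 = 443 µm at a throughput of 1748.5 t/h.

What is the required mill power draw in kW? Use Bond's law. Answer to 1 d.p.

P = 3666.8 kW

Bond:  W = 10 Wi (1/√P − 1/√F)
W = 10·5.1·(1/√443 − 1/√24475) = 10·5.1·(0.041119) = 2.0971 kWh/t
P_mill = W·ṁ = 2.0971·1748.5 = 3666.8 kW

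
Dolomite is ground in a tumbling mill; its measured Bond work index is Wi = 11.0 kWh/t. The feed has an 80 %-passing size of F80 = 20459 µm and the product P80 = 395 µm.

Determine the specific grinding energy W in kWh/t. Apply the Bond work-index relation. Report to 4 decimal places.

W = 4.7657 kWh/t

W = 10 Wi (1/√P80 − 1/√F80)  [Bond]
1/√395 = 0.050315;  1/√20459 = 0.006991
W = 10·11.0·(0.050315 − 0.006991) = 4.7657 kWh/t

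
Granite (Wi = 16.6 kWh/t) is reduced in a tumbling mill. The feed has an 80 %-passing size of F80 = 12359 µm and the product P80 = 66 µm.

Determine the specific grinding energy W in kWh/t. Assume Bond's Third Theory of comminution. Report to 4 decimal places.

W = 10·Wi·[P80^(−½) − F80^(−½)]
1/√66 = 0.123091;  1/√12359 = 0.008995
W = 10·16.6·(0.123091 − 0.008995) = 18.9400 kWh/t

W = 18.9400 kWh/t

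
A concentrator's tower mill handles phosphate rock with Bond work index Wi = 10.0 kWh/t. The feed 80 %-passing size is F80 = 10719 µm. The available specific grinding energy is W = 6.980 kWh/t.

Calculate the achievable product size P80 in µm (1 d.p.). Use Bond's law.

Bond:  W = 10 Wi (1/√P − 1/√F)
⇒ 1/√P80 = W/(10 Wi) + 1/√F80
  = 6.9800/(10·10.0) + 1/√10719 = 0.069800 + 0.009659 = 0.079459
P80 = (1/0.079459)² = 12.5851² = 158.39 µm

P80 = 158.4 µm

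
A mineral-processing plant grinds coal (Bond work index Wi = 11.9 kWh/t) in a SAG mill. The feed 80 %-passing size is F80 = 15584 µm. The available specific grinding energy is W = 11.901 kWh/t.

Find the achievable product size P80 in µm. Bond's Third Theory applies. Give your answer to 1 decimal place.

Bond:  W = 10 Wi (1/√P − 1/√F)
⇒ 1/√P80 = W/(10·Wi) + 1/√F80
  = 11.9010/(10·11.9) + 1/√15584 = 0.100008 + 0.008011 = 0.108019
P80 = (1/0.108019)² = 9.2576² = 85.70 µm

P80 = 85.7 µm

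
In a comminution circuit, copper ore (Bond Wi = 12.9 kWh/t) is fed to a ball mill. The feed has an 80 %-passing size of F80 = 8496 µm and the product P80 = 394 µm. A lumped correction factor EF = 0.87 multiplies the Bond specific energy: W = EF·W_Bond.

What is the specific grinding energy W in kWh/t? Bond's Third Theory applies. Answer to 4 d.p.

W = 10 Wi (1/√P80 − 1/√F80)  [Bond]
1/√394 = 0.050379;  1/√8496 = 0.010849
W = 10·12.9·(0.050379 − 0.010849) = 5.0994 kWh/t
Corrected W = EF·W_Bond = 0.87·5.0994 = 4.4365 kWh/t

W = 4.4365 kWh/t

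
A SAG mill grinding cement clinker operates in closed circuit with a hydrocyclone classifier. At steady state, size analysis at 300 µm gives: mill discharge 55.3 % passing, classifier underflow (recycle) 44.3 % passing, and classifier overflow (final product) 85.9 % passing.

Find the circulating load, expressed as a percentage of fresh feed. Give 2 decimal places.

CL = 278.18 %

Balance %-passing 300 µm (r = R/F):
Fd + Rd = Ru + Fo ⇒ R/F = (o−d)/(d−u)
r = (85.9 − 55.3)/(55.3 − 44.3) = 30.6/11.0 = 2.7818
CL = 100·r = 278.18 %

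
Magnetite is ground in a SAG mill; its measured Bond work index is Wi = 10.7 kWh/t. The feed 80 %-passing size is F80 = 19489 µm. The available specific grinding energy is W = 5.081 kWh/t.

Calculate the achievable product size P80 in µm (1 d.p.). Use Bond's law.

P80 = 334.8 µm

W = 10·Wi·[P80^(−½) − F80^(−½)]
⇒ 1/√P80 = W/(10 Wi) + 1/√F80
  = 5.0810/(10·10.7) + 1/√19489 = 0.047486 + 0.007163 = 0.054649
P80 = (1/0.054649)² = 18.2985² = 334.84 µm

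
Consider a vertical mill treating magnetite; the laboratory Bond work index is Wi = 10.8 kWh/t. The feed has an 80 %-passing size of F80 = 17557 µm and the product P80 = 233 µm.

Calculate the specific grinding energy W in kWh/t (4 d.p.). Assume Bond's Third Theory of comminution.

W = 6.2602 kWh/t

W = 10·Wi·[P80^(−½) − F80^(−½)]
1/√233 = 0.065512;  1/√17557 = 0.007547
W = 10·10.8·(0.065512 − 0.007547) = 6.2602 kWh/t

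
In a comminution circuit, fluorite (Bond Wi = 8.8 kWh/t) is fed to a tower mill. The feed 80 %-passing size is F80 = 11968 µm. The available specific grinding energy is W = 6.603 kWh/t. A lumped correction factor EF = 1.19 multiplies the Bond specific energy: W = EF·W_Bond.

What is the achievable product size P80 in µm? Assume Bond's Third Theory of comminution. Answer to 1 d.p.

P80 = 191.9 µm

W = 10 Wi (P80^-0.5 − F80^-0.5)
W_Bond = W / EF = 6.603 / 1.19 = 5.5487 kWh/t
⇒ 1/√P80 = W_Bond/(10·Wi) + 1/√F80
  = 5.5487/(10·8.8) + 1/√11968 = 0.063054 + 0.009141 = 0.072195
P80 = (1/0.072195)² = 13.8514² = 191.86 µm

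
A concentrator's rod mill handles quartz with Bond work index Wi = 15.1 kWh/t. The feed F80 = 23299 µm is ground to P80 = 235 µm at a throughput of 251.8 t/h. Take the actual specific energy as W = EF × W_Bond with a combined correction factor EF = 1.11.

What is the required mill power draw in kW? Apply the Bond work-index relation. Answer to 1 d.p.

P = 2476.6 kW

Bond:  W = 10 Wi (1/√P − 1/√F)
W = 10·15.1·(1/√235 − 1/√23299) = 10·15.1·(0.058681) = 8.8609 kWh/t
W_actual = 1.11 × 8.8609 = 9.8356 kWh/t
Power = W × throughput = 9.8356 kWh/t × 251.8 t/h = 2476.6 kW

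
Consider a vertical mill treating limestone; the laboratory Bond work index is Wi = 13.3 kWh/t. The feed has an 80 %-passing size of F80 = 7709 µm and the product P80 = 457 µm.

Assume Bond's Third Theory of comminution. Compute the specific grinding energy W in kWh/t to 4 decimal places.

W = 4.7067 kWh/t

W_Bond = 10·Wi·(1/√P₈₀ − 1/√F₈₀)
1/√457 = 0.046778;  1/√7709 = 0.011389
W = 10·13.3·(0.046778 − 0.011389) = 4.7067 kWh/t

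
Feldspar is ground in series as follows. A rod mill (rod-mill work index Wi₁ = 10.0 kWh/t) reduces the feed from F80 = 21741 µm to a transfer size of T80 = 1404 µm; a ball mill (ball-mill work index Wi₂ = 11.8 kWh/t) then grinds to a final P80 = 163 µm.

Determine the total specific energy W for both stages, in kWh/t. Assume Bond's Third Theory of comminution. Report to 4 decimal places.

W = 10·Wi·(P80^(-½) − F80^(-½))
Stage 1 (21741→1404 µm, Wi₁=10.0): W₁ = 10·10.0·(0.026688 − 0.006782) = 1.9906 kWh/t
Stage 2 (1404→163 µm, Wi₂=11.8): W₂ = 10·11.8·(0.078326 − 0.026688) = 6.0933 kWh/t
W = W₁ + W₂ = 1.9906 + 6.0933 = 8.0839 kWh/t

W = 8.0839 kWh/t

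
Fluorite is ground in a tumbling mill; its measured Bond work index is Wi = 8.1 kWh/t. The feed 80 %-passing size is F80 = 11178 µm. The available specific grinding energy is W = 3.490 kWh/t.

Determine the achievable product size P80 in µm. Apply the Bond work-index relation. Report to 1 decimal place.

P80 = 362.2 µm

W = 10·Wi·[P80^(−½) − F80^(−½)]
P80^(−½) = W/(10 Wi) + F80^(−½)
  = 3.4900/(10·8.1) + 1/√11178 = 0.043086 + 0.009458 = 0.052545
P80 = (1/0.052545)² = 19.0314² = 362.19 µm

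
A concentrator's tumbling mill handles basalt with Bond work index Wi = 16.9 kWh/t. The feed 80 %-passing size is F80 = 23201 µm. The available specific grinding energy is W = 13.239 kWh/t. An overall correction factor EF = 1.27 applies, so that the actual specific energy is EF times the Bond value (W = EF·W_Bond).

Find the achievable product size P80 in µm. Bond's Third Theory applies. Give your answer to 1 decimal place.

P80 = 214.7 µm

W = 10·Wi·[P80^(−½) − F80^(−½)]
W_Bond = W / EF = 13.239 / 1.27 = 10.4244 kWh/t
⇒ 1/√P80 = W_Bond/(10 Wi) + 1/√F80
  = 10.4244/(10·16.9) + 1/√23201 = 0.061683 + 0.006565 = 0.068248
P80 = (1/0.068248)² = 14.6524² = 214.69 µm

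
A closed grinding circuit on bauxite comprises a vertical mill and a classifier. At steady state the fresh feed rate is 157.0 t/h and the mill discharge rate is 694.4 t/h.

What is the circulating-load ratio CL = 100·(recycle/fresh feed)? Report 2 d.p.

Discharge = new feed + return, hence
R = M − F = 694.4 − 157.0 = 537.4 t/h
CL = 100·R/F = 100·537.4/157.0 = 342.29 %

CL = 342.29 %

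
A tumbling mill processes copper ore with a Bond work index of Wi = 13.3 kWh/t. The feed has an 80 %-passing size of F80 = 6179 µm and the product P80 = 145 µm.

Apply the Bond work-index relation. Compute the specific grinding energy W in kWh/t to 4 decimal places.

W = 9.3531 kWh/t

W = 10 Wi (P80^-0.5 − F80^-0.5)
1/√145 = 0.083045;  1/√6179 = 0.012722
W = 10·13.3·(0.083045 − 0.012722) = 9.3531 kWh/t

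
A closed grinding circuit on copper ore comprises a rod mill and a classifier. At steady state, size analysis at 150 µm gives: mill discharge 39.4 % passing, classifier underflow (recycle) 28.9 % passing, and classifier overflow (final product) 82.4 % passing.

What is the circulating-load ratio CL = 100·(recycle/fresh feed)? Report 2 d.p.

Classifier node, passing 150 µm:
d + r·d = r·u + o → r(d−u) = o−d
r = (82.4 − 39.4)/(39.4 − 28.9) = 43.0/10.5 = 4.0952
CL = 100·r = 409.52 %

CL = 409.52 %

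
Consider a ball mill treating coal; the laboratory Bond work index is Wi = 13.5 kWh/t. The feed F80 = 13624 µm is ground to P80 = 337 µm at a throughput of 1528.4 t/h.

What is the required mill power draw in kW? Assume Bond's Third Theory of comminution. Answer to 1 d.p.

W = 10·Wi·(P80^(-½) − F80^(-½))
W = 10·13.5·(1/√337 − 1/√13624) = 10·13.5·(0.045906) = 6.1973 kWh/t
Mill draw = 6.1973 × 1528.4 = 9472.0 kW

P = 9472.0 kW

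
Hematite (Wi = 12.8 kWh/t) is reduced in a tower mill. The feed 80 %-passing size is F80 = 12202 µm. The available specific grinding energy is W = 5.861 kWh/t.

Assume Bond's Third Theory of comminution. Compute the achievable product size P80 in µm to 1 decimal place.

W = 10 Wi / √P80 − 10 Wi / √F80
⇒ 1/√P80 = W/(10·Wi) + 1/√F80
  = 5.8610/(10·12.8) + 1/√12202 = 0.045789 + 0.009053 = 0.054842
P80 = (1/0.054842)² = 18.2342² = 332.49 µm

P80 = 332.5 µm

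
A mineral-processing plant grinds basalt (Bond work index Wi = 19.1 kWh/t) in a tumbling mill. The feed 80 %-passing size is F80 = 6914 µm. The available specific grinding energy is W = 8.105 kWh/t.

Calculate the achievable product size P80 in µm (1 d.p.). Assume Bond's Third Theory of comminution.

W = 10 Wi / √P80 − 10 Wi / √F80
⇒ 1/√P80 = W/(10 Wi) + 1/√F80
  = 8.1050/(10·19.1) + 1/√6914 = 0.042435 + 0.012026 = 0.054461
P80 = (1/0.054461)² = 18.3618² = 337.16 µm

P80 = 337.2 µm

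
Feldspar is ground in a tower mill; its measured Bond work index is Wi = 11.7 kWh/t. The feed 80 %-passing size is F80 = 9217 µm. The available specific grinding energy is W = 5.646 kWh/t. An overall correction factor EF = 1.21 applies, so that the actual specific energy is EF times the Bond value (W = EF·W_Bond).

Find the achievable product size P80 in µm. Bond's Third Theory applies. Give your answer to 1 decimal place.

W_Bond = 10·Wi·(1/√P₈₀ − 1/√F₈₀)
W_Bond = W / EF = 5.646 / 1.21 = 4.6661 kWh/t
⇒ 1/√P80 = W_Bond/(10 Wi) + 1/√F80
  = 4.6661/(10·11.7) + 1/√9217 = 0.039881 + 0.010416 = 0.050297
P80 = (1/0.050297)² = 19.8817² = 395.28 µm

P80 = 395.3 µm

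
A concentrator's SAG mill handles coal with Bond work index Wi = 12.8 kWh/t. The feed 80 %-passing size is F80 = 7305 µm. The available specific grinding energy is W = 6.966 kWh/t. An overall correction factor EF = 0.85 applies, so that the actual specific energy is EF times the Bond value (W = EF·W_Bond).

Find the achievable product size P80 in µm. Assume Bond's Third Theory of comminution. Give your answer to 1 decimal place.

P80 = 174.4 µm

W = 10 Wi (P80^-0.5 − F80^-0.5)
W_Bond = W / EF = 6.966 / 0.85 = 8.1953 kWh/t
P80^-0.5 = F80^-0.5 + W_Bond/(10 Wi)
  = 8.1953/(10·12.8) + 1/√7305 = 0.064026 + 0.011700 = 0.075726
P80 = (1/0.075726)² = 13.2055² = 174.39 µm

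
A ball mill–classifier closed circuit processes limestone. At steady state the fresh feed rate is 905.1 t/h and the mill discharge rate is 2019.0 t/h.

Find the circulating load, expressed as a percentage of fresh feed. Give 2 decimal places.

CL = 123.07 %

Steady state: M = F + R.
R = M − F = 2019.0 − 905.1 = 1113.9 t/h
CL = 100·R/F = 100·1113.9/905.1 = 123.07 %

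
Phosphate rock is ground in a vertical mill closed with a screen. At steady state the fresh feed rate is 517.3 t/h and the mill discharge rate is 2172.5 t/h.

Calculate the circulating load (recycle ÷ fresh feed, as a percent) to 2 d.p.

M = F + R at steady state, so:
R = M − F = 2172.5 − 517.3 = 1655.2 t/h
CL = 100·R/F = 100·1655.2/517.3 = 319.97 %

CL = 319.97 %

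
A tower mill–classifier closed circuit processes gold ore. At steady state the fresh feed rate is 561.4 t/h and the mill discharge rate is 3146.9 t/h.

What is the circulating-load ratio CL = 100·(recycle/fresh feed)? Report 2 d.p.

Mill node: discharge = fresh + recycle.
R = M − F = 3146.9 − 561.4 = 2585.5 t/h
CL = 100·R/F = 100·2585.5/561.4 = 460.55 %

CL = 460.55 %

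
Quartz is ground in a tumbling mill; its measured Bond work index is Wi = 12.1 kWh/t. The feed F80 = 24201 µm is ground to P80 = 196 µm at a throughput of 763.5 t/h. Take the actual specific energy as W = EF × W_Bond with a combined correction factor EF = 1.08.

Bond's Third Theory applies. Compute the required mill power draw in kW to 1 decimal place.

Bond: W = 10·Wi·(1/√P80 − 1/√F80)
W = 10·12.1·(1/√196 − 1/√24201) = 10·12.1·(0.065000) = 7.8651 kWh/t
Apply correction: 7.8651 × 1.08 = 8.4943 kWh/t
Power = W × throughput = 8.4943 kWh/t × 763.5 t/h = 6485.4 kW

P = 6485.4 kW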